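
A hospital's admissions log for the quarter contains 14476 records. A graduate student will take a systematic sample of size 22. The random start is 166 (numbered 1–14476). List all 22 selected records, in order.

k = N/n = 14476/22 = 658
record 1: 166
record 2: 166 + 658 = 824
record 3: 824 + 658 = 1482
record 4: 1482 + 658 = 2140
record 5: 2140 + 658 = 2798
record 6: 2798 + 658 = 3456
record 7: 3456 + 658 = 4114
record 8: 4114 + 658 = 4772
record 9: 4772 + 658 = 5430
record 10: 5430 + 658 = 6088
record 11: 6088 + 658 = 6746
record 12: 6746 + 658 = 7404
record 13: 7404 + 658 = 8062
record 14: 8062 + 658 = 8720
record 15: 8720 + 658 = 9378
record 16: 9378 + 658 = 10036
record 17: 10036 + 658 = 10694
record 18: 10694 + 658 = 11352
record 19: 11352 + 658 = 12010
record 20: 12010 + 658 = 12668
record 21: 12668 + 658 = 13326
record 22: 13326 + 658 = 13984

166, 824, 1482, 2140, 2798, 3456, 4114, 4772, 5430, 6088, 6746, 7404, 8062, 8720, 9378, 10036, 10694, 11352, 12010, 12668, 13326, 13984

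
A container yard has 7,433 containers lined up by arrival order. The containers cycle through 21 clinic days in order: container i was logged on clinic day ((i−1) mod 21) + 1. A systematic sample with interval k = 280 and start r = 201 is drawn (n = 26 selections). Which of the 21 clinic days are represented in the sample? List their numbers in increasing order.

Consecutive selections differ by k = 280, so their clinic day numbers differ by 280 mod 21 = 7.
gcd(280, 21) = 7, so the sample visits 21/7 = 3 distinct residues mod 21.
Start 201 is clinic day 12; the clinic days hit are 5, 12, 19.

5, 12, 19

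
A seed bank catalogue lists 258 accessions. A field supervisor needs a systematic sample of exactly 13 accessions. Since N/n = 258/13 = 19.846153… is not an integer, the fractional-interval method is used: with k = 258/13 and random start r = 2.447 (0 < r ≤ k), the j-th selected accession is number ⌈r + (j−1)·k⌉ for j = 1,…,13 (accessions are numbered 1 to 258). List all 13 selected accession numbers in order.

3, 23, 43, 62, 82, 102, 122, 142, 162, 182, 201, 221, 241

j=1: r + 0k = 2.447 → ⌈·⌉ = 3
j=2: r + 1k = 22.293153… → ⌈·⌉ = 23
j=3: r + 2k = 42.139307… → ⌈·⌉ = 43
j=4: r + 3k = 61.985461… → ⌈·⌉ = 62
j=5: r + 4k = 81.831615… → ⌈·⌉ = 82
j=6: r + 5k = 101.677769… → ⌈·⌉ = 102
j=7: r + 6k = 121.523923… → ⌈·⌉ = 122
j=8: r + 7k = 141.370076… → ⌈·⌉ = 142
j=9: r + 8k = 161.216230… → ⌈·⌉ = 162
j=10: r + 9k = 181.062384… → ⌈·⌉ = 182
j=11: r + 10k = 200.908538… → ⌈·⌉ = 201
j=12: r + 11k = 220.754692… → ⌈·⌉ = 221
j=13: r + 12k = 240.600846… → ⌈·⌉ = 241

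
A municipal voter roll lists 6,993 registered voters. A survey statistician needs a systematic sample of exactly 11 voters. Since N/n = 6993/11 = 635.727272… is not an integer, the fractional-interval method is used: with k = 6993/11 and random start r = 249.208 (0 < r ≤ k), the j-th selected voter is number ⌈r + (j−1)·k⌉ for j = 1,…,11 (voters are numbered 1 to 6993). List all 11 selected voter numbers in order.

j=1: r + 0k = 249.208 → ⌈·⌉ = 250
j=2: r + 1k = 884.935272… → ⌈·⌉ = 885
j=3: r + 2k = 1520.662545… → ⌈·⌉ = 1521
j=4: r + 3k = 2156.389818… → ⌈·⌉ = 2157
j=5: r + 4k = 2792.117090… → ⌈·⌉ = 2793
j=6: r + 5k = 3427.844363… → ⌈·⌉ = 3428
j=7: r + 6k = 4063.571636… → ⌈·⌉ = 4064
j=8: r + 7k = 4699.298909… → ⌈·⌉ = 4700
j=9: r + 8k = 5335.026181… → ⌈·⌉ = 5336
j=10: r + 9k = 5970.753454… → ⌈·⌉ = 5971
j=11: r + 10k = 6606.480727… → ⌈·⌉ = 6607

250, 885, 1521, 2157, 2793, 3428, 4064, 4700, 5336, 5971, 6607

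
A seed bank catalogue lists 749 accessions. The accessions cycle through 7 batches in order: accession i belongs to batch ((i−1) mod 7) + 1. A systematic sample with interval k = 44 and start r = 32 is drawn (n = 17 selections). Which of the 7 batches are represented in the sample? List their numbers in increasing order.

Consecutive selections differ by k = 44, so their batch numbers differ by 44 mod 7 = 2.
gcd(44, 7) = 1, so the sample visits 7/1 = 7 distinct residues mod 7.
Start 32 is batch 4; the batches hit are 1, 2, 3, 4, 5, 6, 7.

1, 2, 3, 4, 5, 6, 7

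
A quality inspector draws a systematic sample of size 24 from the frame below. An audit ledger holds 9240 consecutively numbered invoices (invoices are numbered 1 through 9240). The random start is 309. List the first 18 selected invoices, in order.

309, 694, 1079, 1464, 1849, 2234, 2619, 3004, 3389, 3774, 4159, 4544, 4929, 5314, 5699, 6084, 6469, 6854

k = N/n = 9240/24 = 385
invoice 1: 309
invoice 2: 309 + 385 = 694
invoice 3: 694 + 385 = 1079
invoice 4: 1079 + 385 = 1464
invoice 5: 1464 + 385 = 1849
invoice 6: 1849 + 385 = 2234
invoice 7: 2234 + 385 = 2619
invoice 8: 2619 + 385 = 3004
invoice 9: 3004 + 385 = 3389
invoice 10: 3389 + 385 = 3774
invoice 11: 3774 + 385 = 4159
invoice 12: 4159 + 385 = 4544
invoice 13: 4544 + 385 = 4929
invoice 14: 4929 + 385 = 5314
invoice 15: 5314 + 385 = 5699
invoice 16: 5699 + 385 = 6084
invoice 17: 6084 + 385 = 6469
invoice 18: 6469 + 385 = 6854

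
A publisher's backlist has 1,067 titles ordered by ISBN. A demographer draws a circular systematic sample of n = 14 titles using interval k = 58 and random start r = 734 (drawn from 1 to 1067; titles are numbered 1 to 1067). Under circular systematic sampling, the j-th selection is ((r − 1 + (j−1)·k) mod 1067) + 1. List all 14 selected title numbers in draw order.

Selection 1: 734
Selection 2: 734 + 58 = 792
Selection 3: 792 + 58 = 850
Selection 4: 850 + 58 = 908
Selection 5: 908 + 58 = 966
Selection 6: 966 + 58 = 1024
Selection 7: 1024 + 58 = 1082 → 1082 − 1067 = 15
Selection 8: 15 + 58 = 73
Selection 9: 73 + 58 = 131
Selection 10: 131 + 58 = 189
Selection 11: 189 + 58 = 247
Selection 12: 247 + 58 = 305
Selection 13: 305 + 58 = 363
Selection 14: 363 + 58 = 421

734, 792, 850, 908, 966, 1024, 15, 73, 131, 189, 247, 305, 363, 421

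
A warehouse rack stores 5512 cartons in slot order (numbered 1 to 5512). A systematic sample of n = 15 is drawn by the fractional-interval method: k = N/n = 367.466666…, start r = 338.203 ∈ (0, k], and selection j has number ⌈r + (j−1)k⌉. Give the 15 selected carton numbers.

j=1: r + 0k = 338.203 → ⌈·⌉ = 339
j=2: r + 1k = 705.669666… → ⌈·⌉ = 706
j=3: r + 2k = 1073.136333… → ⌈·⌉ = 1074
j=4: r + 3k = 1440.603 → ⌈·⌉ = 1441
j=5: r + 4k = 1808.069666… → ⌈·⌉ = 1809
j=6: r + 5k = 2175.536333… → ⌈·⌉ = 2176
j=7: r + 6k = 2543.003 → ⌈·⌉ = 2544
j=8: r + 7k = 2910.469666… → ⌈·⌉ = 2911
j=9: r + 8k = 3277.936333… → ⌈·⌉ = 3278
j=10: r + 9k = 3645.403 → ⌈·⌉ = 3646
j=11: r + 10k = 4012.869666… → ⌈·⌉ = 4013
j=12: r + 11k = 4380.336333… → ⌈·⌉ = 4381
j=13: r + 12k = 4747.803 → ⌈·⌉ = 4748
j=14: r + 13k = 5115.269666… → ⌈·⌉ = 5116
j=15: r + 14k = 5482.736333… → ⌈·⌉ = 5483

339, 706, 1074, 1441, 1809, 2176, 2544, 2911, 3278, 3646, 4013, 4381, 4748, 5116, 5483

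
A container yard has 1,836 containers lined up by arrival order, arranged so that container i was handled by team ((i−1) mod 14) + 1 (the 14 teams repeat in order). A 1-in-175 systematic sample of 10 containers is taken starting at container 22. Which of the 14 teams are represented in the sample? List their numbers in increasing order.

Consecutive selections differ by k = 175, so their team numbers differ by 175 mod 14 = 7.
gcd(175, 14) = 7, so the sample visits 14/7 = 2 distinct residues mod 14.
Start 22 is team 8; the teams hit are 1, 8.

1, 8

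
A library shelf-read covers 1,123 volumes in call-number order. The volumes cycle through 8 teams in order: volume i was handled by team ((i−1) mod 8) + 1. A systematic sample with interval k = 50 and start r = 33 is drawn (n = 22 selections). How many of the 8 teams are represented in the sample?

Consecutive selections differ by k = 50, so their team numbers differ by 50 mod 8 = 2.
gcd(50, 8) = 2, so the sample visits 8/2 = 4 distinct residues mod 8.
Start 33 is team 1; the teams hit are 1, 3, 5, 7.

4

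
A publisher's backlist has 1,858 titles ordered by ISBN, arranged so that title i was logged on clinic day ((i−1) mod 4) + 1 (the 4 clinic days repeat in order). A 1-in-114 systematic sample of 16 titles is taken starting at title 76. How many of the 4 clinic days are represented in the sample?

Consecutive selections differ by k = 114, so their clinic day numbers differ by 114 mod 4 = 2.
gcd(114, 4) = 2, so the sample visits 4/2 = 2 distinct residues mod 4.
Start 76 is clinic day 4; the clinic days hit are 2, 4.

2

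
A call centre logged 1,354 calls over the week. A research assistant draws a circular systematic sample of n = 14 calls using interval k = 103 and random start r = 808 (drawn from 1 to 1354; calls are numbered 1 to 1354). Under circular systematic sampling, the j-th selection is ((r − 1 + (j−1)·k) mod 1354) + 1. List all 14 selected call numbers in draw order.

Selection 1: 808
Selection 2: 808 + 103 = 911
Selection 3: 911 + 103 = 1014
Selection 4: 1014 + 103 = 1117
Selection 5: 1117 + 103 = 1220
Selection 6: 1220 + 103 = 1323
Selection 7: 1323 + 103 = 1426 → 1426 − 1354 = 72
Selection 8: 72 + 103 = 175
Selection 9: 175 + 103 = 278
Selection 10: 278 + 103 = 381
Selection 11: 381 + 103 = 484
Selection 12: 484 + 103 = 587
Selection 13: 587 + 103 = 690
Selection 14: 690 + 103 = 793

808, 911, 1014, 1117, 1220, 1323, 72, 175, 278, 381, 484, 587, 690, 793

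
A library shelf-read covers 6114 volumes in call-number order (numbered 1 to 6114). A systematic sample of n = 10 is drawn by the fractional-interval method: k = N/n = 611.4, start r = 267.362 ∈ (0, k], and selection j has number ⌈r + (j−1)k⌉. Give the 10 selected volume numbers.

268, 879, 1491, 2102, 2713, 3325, 3936, 4548, 5159, 5770

j=1: r + 0k = 267.362 → ⌈·⌉ = 268
j=2: r + 1k = 878.762 → ⌈·⌉ = 879
j=3: r + 2k = 1490.162 → ⌈·⌉ = 1491
j=4: r + 3k = 2101.562 → ⌈·⌉ = 2102
j=5: r + 4k = 2712.962 → ⌈·⌉ = 2713
j=6: r + 5k = 3324.362 → ⌈·⌉ = 3325
j=7: r + 6k = 3935.762 → ⌈·⌉ = 3936
j=8: r + 7k = 4547.162 → ⌈·⌉ = 4548
j=9: r + 8k = 5158.562 → ⌈·⌉ = 5159
j=10: r + 9k = 5769.962 → ⌈·⌉ = 5770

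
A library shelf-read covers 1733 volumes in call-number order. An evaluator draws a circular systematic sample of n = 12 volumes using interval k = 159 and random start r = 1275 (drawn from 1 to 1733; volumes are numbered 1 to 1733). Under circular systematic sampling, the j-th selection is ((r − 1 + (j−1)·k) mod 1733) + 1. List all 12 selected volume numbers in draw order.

Selection 1: 1275
Selection 2: 1275 + 159 = 1434
Selection 3: 1434 + 159 = 1593
Selection 4: 1593 + 159 = 1752 → 1752 − 1733 = 19
Selection 5: 19 + 159 = 178
Selection 6: 178 + 159 = 337
Selection 7: 337 + 159 = 496
Selection 8: 496 + 159 = 655
Selection 9: 655 + 159 = 814
Selection 10: 814 + 159 = 973
Selection 11: 973 + 159 = 1132
Selection 12: 1132 + 159 = 1291

1275, 1434, 1593, 19, 178, 337, 496, 655, 814, 973, 1132, 1291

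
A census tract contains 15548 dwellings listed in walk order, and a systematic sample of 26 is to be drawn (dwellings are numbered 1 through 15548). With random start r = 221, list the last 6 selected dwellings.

12181, 12779, 13377, 13975, 14573, 15171

k = N/n = 15548/26 = 598
21st selection = 221 + 20×598 = 12181
22nd: 12181 + 598 = 12779
23rd: 12779 + 598 = 13377
24th: 13377 + 598 = 13975
25th: 13975 + 598 = 14573
26th: 14573 + 598 = 15171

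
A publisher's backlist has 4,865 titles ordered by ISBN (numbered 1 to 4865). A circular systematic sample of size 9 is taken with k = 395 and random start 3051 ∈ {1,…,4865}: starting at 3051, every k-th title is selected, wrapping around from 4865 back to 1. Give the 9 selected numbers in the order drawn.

Selection 1: 3051
Selection 2: 3051 + 395 = 3446
Selection 3: 3446 + 395 = 3841
Selection 4: 3841 + 395 = 4236
Selection 5: 4236 + 395 = 4631
Selection 6: 4631 + 395 = 5026 → 5026 − 4865 = 161
Selection 7: 161 + 395 = 556
Selection 8: 556 + 395 = 951
Selection 9: 951 + 395 = 1346

3051, 3446, 3841, 4236, 4631, 161, 556, 951, 1346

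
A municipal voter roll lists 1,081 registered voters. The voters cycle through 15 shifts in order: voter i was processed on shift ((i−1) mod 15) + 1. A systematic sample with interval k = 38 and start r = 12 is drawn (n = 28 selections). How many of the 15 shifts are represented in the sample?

15

Consecutive selections differ by k = 38, so their shift numbers differ by 38 mod 15 = 8.
gcd(38, 15) = 1, so the sample visits 15/1 = 15 distinct residues mod 15.
Start 12 is shift 12; the shifts hit are 1, 2, 3, 4, 5, 6, 7, 8, 9, 10, 11, 12, 13, 14, 15.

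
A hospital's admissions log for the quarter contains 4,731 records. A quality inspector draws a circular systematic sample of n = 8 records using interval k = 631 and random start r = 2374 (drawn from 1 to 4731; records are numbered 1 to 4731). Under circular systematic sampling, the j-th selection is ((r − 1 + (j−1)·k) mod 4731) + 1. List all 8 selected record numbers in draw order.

Selection 1: 2374
Selection 2: 2374 + 631 = 3005
Selection 3: 3005 + 631 = 3636
Selection 4: 3636 + 631 = 4267
Selection 5: 4267 + 631 = 4898 → 4898 − 4731 = 167
Selection 6: 167 + 631 = 798
Selection 7: 798 + 631 = 1429
Selection 8: 1429 + 631 = 2060

2374, 3005, 3636, 4267, 167, 798, 1429, 2060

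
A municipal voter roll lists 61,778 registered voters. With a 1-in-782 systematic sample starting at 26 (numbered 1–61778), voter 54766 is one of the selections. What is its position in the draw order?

k = 782
position = (54766 − 26)/782 + 1 = 54740/782 + 1 = 70 + 1 = 71

71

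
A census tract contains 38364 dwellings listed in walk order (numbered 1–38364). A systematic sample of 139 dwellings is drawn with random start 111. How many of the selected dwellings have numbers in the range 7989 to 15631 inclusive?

k = 38364/139 = 276
First selection ≥ 7989: 111 + ⌈(7989−111)/276⌉·276 = 111 + 29×276 = 8115
Last selection ≤ 15631: 111 + ⌊(15631−111)/276⌋·276 = 111 + 56×276 = 15567
Count = 56 − 29 + 1 = 28

28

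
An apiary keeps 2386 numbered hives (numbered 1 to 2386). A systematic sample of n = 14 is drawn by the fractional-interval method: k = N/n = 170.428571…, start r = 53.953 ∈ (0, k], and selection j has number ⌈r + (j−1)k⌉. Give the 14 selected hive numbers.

54, 225, 395, 566, 736, 907, 1077, 1247, 1418, 1588, 1759, 1929, 2100, 2270

j=1: r + 0k = 53.953 → ⌈·⌉ = 54
j=2: r + 1k = 224.381571… → ⌈·⌉ = 225
j=3: r + 2k = 394.810142… → ⌈·⌉ = 395
j=4: r + 3k = 565.238714… → ⌈·⌉ = 566
j=5: r + 4k = 735.667285… → ⌈·⌉ = 736
j=6: r + 5k = 906.095857… → ⌈·⌉ = 907
j=7: r + 6k = 1076.524428… → ⌈·⌉ = 1077
j=8: r + 7k = 1246.953 → ⌈·⌉ = 1247
j=9: r + 8k = 1417.381571… → ⌈·⌉ = 1418
j=10: r + 9k = 1587.810142… → ⌈·⌉ = 1588
j=11: r + 10k = 1758.238714… → ⌈·⌉ = 1759
j=12: r + 11k = 1928.667285… → ⌈·⌉ = 1929
j=13: r + 12k = 2099.095857… → ⌈·⌉ = 2100
j=14: r + 13k = 2269.524428… → ⌈·⌉ = 2270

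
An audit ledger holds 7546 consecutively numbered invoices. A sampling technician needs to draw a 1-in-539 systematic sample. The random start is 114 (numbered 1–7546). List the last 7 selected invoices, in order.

3887, 4426, 4965, 5504, 6043, 6582, 7121

8th selection = 114 + 7×539 = 3887
9th: 3887 + 539 = 4426
10th: 4426 + 539 = 4965
11th: 4965 + 539 = 5504
12th: 5504 + 539 = 6043
13th: 6043 + 539 = 6582
14th: 6582 + 539 = 7121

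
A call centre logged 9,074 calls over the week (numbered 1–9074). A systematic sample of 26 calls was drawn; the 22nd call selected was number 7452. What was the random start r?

k = 9074/26 = 349
r = 7452 − (22−1)×349 = 7452 − 7329 = 123

123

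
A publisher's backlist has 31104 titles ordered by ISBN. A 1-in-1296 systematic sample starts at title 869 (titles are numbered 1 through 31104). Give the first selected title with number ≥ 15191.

k = 1296
Steps past start: ⌈(15191 − 869)/1296⌉ = ⌈14322/1296⌉ = 12
Selected title: 869 + 12×1296 = 16421

16421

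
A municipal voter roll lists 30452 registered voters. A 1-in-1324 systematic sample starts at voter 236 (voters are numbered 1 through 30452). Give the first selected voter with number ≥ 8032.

k = 1324
Steps past start: ⌈(8032 − 236)/1324⌉ = ⌈7796/1324⌉ = 6
Selected voter: 236 + 6×1324 = 8180

8180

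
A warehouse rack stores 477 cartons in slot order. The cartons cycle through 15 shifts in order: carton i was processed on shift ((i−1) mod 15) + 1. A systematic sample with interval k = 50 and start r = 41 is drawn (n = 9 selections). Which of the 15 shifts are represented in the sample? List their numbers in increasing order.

1, 6, 11

Consecutive selections differ by k = 50, so their shift numbers differ by 50 mod 15 = 5.
gcd(50, 15) = 5, so the sample visits 15/5 = 3 distinct residues mod 15.
Start 41 is shift 11; the shifts hit are 1, 6, 11.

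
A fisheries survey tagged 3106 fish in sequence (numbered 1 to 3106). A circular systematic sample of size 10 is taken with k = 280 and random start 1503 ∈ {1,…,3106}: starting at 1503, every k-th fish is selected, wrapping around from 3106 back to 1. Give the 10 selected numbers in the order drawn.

1503, 1783, 2063, 2343, 2623, 2903, 77, 357, 637, 917

Selection 1: 1503
Selection 2: 1503 + 280 = 1783
Selection 3: 1783 + 280 = 2063
Selection 4: 2063 + 280 = 2343
Selection 5: 2343 + 280 = 2623
Selection 6: 2623 + 280 = 2903
Selection 7: 2903 + 280 = 3183 → 3183 − 3106 = 77
Selection 8: 77 + 280 = 357
Selection 9: 357 + 280 = 637
Selection 10: 637 + 280 = 917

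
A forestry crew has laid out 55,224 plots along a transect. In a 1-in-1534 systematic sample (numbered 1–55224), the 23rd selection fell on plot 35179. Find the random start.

k = 1534
r = 35179 − (23−1)×1534 = 35179 − 33748 = 1431

1431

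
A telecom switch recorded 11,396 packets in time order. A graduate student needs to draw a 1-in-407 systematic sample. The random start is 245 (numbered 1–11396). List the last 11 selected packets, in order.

18th selection = 245 + 17×407 = 7164
19th: 7164 + 407 = 7571
20th: 7571 + 407 = 7978
21st: 7978 + 407 = 8385
22nd: 8385 + 407 = 8792
23rd: 8792 + 407 = 9199
24th: 9199 + 407 = 9606
25th: 9606 + 407 = 10013
26th: 10013 + 407 = 10420
27th: 10420 + 407 = 10827
28th: 10827 + 407 = 11234

7164, 7571, 7978, 8385, 8792, 9199, 9606, 10013, 10420, 10827, 11234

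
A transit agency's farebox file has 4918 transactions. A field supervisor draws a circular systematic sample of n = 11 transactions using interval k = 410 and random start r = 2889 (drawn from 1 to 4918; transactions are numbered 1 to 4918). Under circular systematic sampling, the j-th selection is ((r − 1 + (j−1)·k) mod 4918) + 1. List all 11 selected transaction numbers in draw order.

2889, 3299, 3709, 4119, 4529, 21, 431, 841, 1251, 1661, 2071

Selection 1: 2889
Selection 2: 2889 + 410 = 3299
Selection 3: 3299 + 410 = 3709
Selection 4: 3709 + 410 = 4119
Selection 5: 4119 + 410 = 4529
Selection 6: 4529 + 410 = 4939 → 4939 − 4918 = 21
Selection 7: 21 + 410 = 431
Selection 8: 431 + 410 = 841
Selection 9: 841 + 410 = 1251
Selection 10: 1251 + 410 = 1661
Selection 11: 1661 + 410 = 2071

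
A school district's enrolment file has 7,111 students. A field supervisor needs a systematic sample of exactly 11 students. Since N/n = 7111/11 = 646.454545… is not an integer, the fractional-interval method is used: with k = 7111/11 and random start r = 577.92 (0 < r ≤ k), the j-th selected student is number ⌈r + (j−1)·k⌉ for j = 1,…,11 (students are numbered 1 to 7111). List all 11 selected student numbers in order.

j=1: r + 0k = 577.92 → ⌈·⌉ = 578
j=2: r + 1k = 1224.374545… → ⌈·⌉ = 1225
j=3: r + 2k = 1870.829090… → ⌈·⌉ = 1871
j=4: r + 3k = 2517.283636… → ⌈·⌉ = 2518
j=5: r + 4k = 3163.738181… → ⌈·⌉ = 3164
j=6: r + 5k = 3810.192727… → ⌈·⌉ = 3811
j=7: r + 6k = 4456.647272… → ⌈·⌉ = 4457
j=8: r + 7k = 5103.101818… → ⌈·⌉ = 5104
j=9: r + 8k = 5749.556363… → ⌈·⌉ = 5750
j=10: r + 9k = 6396.010909… → ⌈·⌉ = 6397
j=11: r + 10k = 7042.465454… → ⌈·⌉ = 7043

578, 1225, 1871, 2518, 3164, 3811, 4457, 5104, 5750, 6397, 7043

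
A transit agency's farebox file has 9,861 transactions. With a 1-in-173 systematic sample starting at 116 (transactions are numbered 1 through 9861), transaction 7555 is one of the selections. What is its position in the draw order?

44

k = 173
position = (7555 − 116)/173 + 1 = 7439/173 + 1 = 43 + 1 = 44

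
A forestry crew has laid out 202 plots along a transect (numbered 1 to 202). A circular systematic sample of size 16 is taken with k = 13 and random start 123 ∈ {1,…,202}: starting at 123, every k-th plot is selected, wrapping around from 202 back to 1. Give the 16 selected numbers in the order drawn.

123, 136, 149, 162, 175, 188, 201, 12, 25, 38, 51, 64, 77, 90, 103, 116

Selection 1: 123
Selection 2: 123 + 13 = 136
Selection 3: 136 + 13 = 149
Selection 4: 149 + 13 = 162
Selection 5: 162 + 13 = 175
Selection 6: 175 + 13 = 188
Selection 7: 188 + 13 = 201
Selection 8: 201 + 13 = 214 → 214 − 202 = 12
Selection 9: 12 + 13 = 25
Selection 10: 25 + 13 = 38
Selection 11: 38 + 13 = 51
Selection 12: 51 + 13 = 64
Selection 13: 64 + 13 = 77
Selection 14: 77 + 13 = 90
Selection 15: 90 + 13 = 103
Selection 16: 103 + 13 = 116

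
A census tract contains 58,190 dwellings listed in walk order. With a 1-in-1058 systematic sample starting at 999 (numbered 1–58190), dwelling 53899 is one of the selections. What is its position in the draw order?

51

k = 1058
position = (53899 − 999)/1058 + 1 = 52900/1058 + 1 = 50 + 1 = 51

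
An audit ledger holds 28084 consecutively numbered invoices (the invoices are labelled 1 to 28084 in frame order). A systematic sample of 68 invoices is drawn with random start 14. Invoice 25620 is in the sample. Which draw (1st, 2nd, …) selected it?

k = 28084/68 = 413
position = (25620 − 14)/413 + 1 = 25606/413 + 1 = 62 + 1 = 63

63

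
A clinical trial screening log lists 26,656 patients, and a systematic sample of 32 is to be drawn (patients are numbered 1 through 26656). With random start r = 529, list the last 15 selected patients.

14690, 15523, 16356, 17189, 18022, 18855, 19688, 20521, 21354, 22187, 23020, 23853, 24686, 25519, 26352

k = N/n = 26656/32 = 833
18th selection = 529 + 17×833 = 14690
19th: 14690 + 833 = 15523
20th: 15523 + 833 = 16356
21st: 16356 + 833 = 17189
22nd: 17189 + 833 = 18022
23rd: 18022 + 833 = 18855
24th: 18855 + 833 = 19688
25th: 19688 + 833 = 20521
26th: 20521 + 833 = 21354
27th: 21354 + 833 = 22187
28th: 22187 + 833 = 23020
29th: 23020 + 833 = 23853
30th: 23853 + 833 = 24686
31st: 24686 + 833 = 25519
32nd: 25519 + 833 = 26352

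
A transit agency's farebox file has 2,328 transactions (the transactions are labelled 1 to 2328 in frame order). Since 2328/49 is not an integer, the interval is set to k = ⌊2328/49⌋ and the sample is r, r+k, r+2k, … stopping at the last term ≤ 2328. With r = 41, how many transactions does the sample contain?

49

k = ⌊2328/49⌋ = 47
Achieved size = ⌊(2328 − 41)/47⌋ + 1 = ⌊2287/47⌋ + 1 = 48 + 1 = 49
(last selection: 41 + 48×47 = 2297 ≤ 2328; next would be 2344 > 2328)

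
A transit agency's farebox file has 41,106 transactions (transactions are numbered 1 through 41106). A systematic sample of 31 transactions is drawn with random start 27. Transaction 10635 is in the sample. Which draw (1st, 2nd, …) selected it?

k = 41106/31 = 1326
position = (10635 − 27)/1326 + 1 = 10608/1326 + 1 = 8 + 1 = 9

9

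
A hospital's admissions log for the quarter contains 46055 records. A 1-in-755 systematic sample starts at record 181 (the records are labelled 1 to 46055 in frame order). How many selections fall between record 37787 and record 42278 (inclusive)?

6

k = 755
First selection ≥ 37787: 181 + ⌈(37787−181)/755⌉·755 = 181 + 50×755 = 37931
Last selection ≤ 42278: 181 + ⌊(42278−181)/755⌋·755 = 181 + 55×755 = 41706
Count = 55 − 50 + 1 = 6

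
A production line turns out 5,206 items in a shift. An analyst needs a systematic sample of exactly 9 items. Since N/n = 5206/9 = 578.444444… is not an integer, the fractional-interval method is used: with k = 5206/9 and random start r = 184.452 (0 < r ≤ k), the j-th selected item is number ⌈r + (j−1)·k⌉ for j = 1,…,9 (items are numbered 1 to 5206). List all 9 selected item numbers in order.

185, 763, 1342, 1920, 2499, 3077, 3656, 4234, 4813

j=1: r + 0k = 184.452 → ⌈·⌉ = 185
j=2: r + 1k = 762.896444… → ⌈·⌉ = 763
j=3: r + 2k = 1341.340888… → ⌈·⌉ = 1342
j=4: r + 3k = 1919.785333… → ⌈·⌉ = 1920
j=5: r + 4k = 2498.229777… → ⌈·⌉ = 2499
j=6: r + 5k = 3076.674222… → ⌈·⌉ = 3077
j=7: r + 6k = 3655.118666… → ⌈·⌉ = 3656
j=8: r + 7k = 4233.563111… → ⌈·⌉ = 4234
j=9: r + 8k = 4812.007555… → ⌈·⌉ = 4813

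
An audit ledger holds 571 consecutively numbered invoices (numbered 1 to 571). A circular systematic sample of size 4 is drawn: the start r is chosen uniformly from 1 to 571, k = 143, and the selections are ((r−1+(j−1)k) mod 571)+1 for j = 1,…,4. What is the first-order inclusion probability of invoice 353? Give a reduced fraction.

For each position j, as r ranges over 1…571 the j-th selection hits every invoice exactly once, so invoice 353 is selected for exactly 4 of the 571 starts.
Inclusion probability = 4/571.

4/571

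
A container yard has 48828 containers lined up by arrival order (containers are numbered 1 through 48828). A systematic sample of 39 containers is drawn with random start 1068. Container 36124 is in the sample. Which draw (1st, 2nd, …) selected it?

k = 48828/39 = 1252
position = (36124 − 1068)/1252 + 1 = 35056/1252 + 1 = 28 + 1 = 29

29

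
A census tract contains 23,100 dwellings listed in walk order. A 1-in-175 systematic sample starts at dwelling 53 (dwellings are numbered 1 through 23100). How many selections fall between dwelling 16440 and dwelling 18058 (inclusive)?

9

k = 175
First selection ≥ 16440: 53 + ⌈(16440−53)/175⌉·175 = 53 + 94×175 = 16503
Last selection ≤ 18058: 53 + ⌊(18058−53)/175⌋·175 = 53 + 102×175 = 17903
Count = 102 − 94 + 1 = 9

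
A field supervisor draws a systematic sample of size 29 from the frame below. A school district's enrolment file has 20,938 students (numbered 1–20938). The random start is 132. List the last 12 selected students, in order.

k = N/n = 20938/29 = 722
18th selection = 132 + 17×722 = 12406
19th: 12406 + 722 = 13128
20th: 13128 + 722 = 13850
21st: 13850 + 722 = 14572
22nd: 14572 + 722 = 15294
23rd: 15294 + 722 = 16016
24th: 16016 + 722 = 16738
25th: 16738 + 722 = 17460
26th: 17460 + 722 = 18182
27th: 18182 + 722 = 18904
28th: 18904 + 722 = 19626
29th: 19626 + 722 = 20348

12406, 13128, 13850, 14572, 15294, 16016, 16738, 17460, 18182, 18904, 19626, 20348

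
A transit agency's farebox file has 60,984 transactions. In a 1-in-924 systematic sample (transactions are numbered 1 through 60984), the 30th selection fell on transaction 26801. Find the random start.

k = 924
r = 26801 − (30−1)×924 = 26801 − 26796 = 5

5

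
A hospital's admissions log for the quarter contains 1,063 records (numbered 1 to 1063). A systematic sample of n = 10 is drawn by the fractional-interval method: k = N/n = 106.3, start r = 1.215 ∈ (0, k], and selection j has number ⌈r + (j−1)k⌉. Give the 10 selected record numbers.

j=1: r + 0k = 1.215 → ⌈·⌉ = 2
j=2: r + 1k = 107.515 → ⌈·⌉ = 108
j=3: r + 2k = 213.815 → ⌈·⌉ = 214
j=4: r + 3k = 320.115 → ⌈·⌉ = 321
j=5: r + 4k = 426.415 → ⌈·⌉ = 427
j=6: r + 5k = 532.715 → ⌈·⌉ = 533
j=7: r + 6k = 639.015 → ⌈·⌉ = 640
j=8: r + 7k = 745.315 → ⌈·⌉ = 746
j=9: r + 8k = 851.615 → ⌈·⌉ = 852
j=10: r + 9k = 957.915 → ⌈·⌉ = 958

2, 108, 214, 321, 427, 533, 640, 746, 852, 958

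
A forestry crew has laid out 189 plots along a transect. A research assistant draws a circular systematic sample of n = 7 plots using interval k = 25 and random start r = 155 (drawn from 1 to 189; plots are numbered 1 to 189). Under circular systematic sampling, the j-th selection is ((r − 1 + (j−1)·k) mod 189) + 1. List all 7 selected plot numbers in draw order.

155, 180, 16, 41, 66, 91, 116

Selection 1: 155
Selection 2: 155 + 25 = 180
Selection 3: 180 + 25 = 205 → 205 − 189 = 16
Selection 4: 16 + 25 = 41
Selection 5: 41 + 25 = 66
Selection 6: 66 + 25 = 91
Selection 7: 91 + 25 = 116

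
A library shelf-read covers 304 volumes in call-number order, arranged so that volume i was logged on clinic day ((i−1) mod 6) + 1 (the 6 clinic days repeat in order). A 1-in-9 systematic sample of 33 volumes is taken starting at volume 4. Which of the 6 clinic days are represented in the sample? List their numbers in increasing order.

1, 4

Consecutive selections differ by k = 9, so their clinic day numbers differ by 9 mod 6 = 3.
gcd(9, 6) = 3, so the sample visits 6/3 = 2 distinct residues mod 6.
Start 4 is clinic day 4; the clinic days hit are 1, 4.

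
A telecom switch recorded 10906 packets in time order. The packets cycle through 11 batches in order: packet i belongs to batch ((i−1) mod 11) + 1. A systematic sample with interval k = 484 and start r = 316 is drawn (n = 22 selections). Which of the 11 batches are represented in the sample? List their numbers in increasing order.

8

Consecutive selections differ by k = 484, so their batch numbers differ by 484 mod 11 = 0.
gcd(484, 11) = 11, so the sample visits 11/11 = 1 distinct residues mod 11.
Start 316 is batch 8; the batches hit are 8.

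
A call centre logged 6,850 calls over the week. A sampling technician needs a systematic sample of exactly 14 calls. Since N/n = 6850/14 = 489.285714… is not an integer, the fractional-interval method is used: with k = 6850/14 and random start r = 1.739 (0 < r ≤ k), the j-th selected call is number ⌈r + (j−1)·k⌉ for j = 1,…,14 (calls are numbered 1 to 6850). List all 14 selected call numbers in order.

2, 492, 981, 1470, 1959, 2449, 2938, 3427, 3917, 4406, 4895, 5384, 5874, 6363

j=1: r + 0k = 1.739 → ⌈·⌉ = 2
j=2: r + 1k = 491.024714… → ⌈·⌉ = 492
j=3: r + 2k = 980.310428… → ⌈·⌉ = 981
j=4: r + 3k = 1469.596142… → ⌈·⌉ = 1470
j=5: r + 4k = 1958.881857… → ⌈·⌉ = 1959
j=6: r + 5k = 2448.167571… → ⌈·⌉ = 2449
j=7: r + 6k = 2937.453285… → ⌈·⌉ = 2938
j=8: r + 7k = 3426.739 → ⌈·⌉ = 3427
j=9: r + 8k = 3916.024714… → ⌈·⌉ = 3917
j=10: r + 9k = 4405.310428… → ⌈·⌉ = 4406
j=11: r + 10k = 4894.596142… → ⌈·⌉ = 4895
j=12: r + 11k = 5383.881857… → ⌈·⌉ = 5384
j=13: r + 12k = 5873.167571… → ⌈·⌉ = 5874
j=14: r + 13k = 6362.453285… → ⌈·⌉ = 6363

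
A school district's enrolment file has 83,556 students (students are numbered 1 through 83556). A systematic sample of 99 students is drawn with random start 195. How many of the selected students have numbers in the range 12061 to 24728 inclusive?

15

k = 83556/99 = 844
First selection ≥ 12061: 195 + ⌈(12061−195)/844⌉·844 = 195 + 15×844 = 12855
Last selection ≤ 24728: 195 + ⌊(24728−195)/844⌋·844 = 195 + 29×844 = 24671
Count = 29 − 15 + 1 = 15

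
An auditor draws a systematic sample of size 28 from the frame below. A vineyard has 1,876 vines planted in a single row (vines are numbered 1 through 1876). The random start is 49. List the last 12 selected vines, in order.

1121, 1188, 1255, 1322, 1389, 1456, 1523, 1590, 1657, 1724, 1791, 1858

k = N/n = 1876/28 = 67
17th selection = 49 + 16×67 = 1121
18th: 1121 + 67 = 1188
19th: 1188 + 67 = 1255
20th: 1255 + 67 = 1322
21st: 1322 + 67 = 1389
22nd: 1389 + 67 = 1456
23rd: 1456 + 67 = 1523
24th: 1523 + 67 = 1590
25th: 1590 + 67 = 1657
26th: 1657 + 67 = 1724
27th: 1724 + 67 = 1791
28th: 1791 + 67 = 1858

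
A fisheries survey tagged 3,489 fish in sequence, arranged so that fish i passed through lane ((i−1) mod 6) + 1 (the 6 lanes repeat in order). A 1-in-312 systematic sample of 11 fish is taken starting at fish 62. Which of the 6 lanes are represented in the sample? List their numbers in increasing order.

Consecutive selections differ by k = 312, so their lane numbers differ by 312 mod 6 = 0.
gcd(312, 6) = 6, so the sample visits 6/6 = 1 distinct residues mod 6.
Start 62 is lane 2; the lanes hit are 2.

2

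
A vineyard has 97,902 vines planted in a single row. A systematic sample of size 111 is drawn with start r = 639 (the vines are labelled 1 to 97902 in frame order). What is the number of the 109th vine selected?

k = 97902/111 = 882
109th selection = r + (109−1)·k = 639 + 108×882 = 639 + 95256 = 95895

95895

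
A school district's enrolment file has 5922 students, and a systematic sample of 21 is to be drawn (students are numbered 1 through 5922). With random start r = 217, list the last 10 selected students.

k = N/n = 5922/21 = 282
12th selection = 217 + 11×282 = 3319
13th: 3319 + 282 = 3601
14th: 3601 + 282 = 3883
15th: 3883 + 282 = 4165
16th: 4165 + 282 = 4447
17th: 4447 + 282 = 4729
18th: 4729 + 282 = 5011
19th: 5011 + 282 = 5293
20th: 5293 + 282 = 5575
21st: 5575 + 282 = 5857

3319, 3601, 3883, 4165, 4447, 4729, 5011, 5293, 5575, 5857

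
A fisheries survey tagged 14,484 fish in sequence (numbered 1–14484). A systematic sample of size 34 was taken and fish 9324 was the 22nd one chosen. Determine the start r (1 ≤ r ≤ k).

k = 14484/34 = 426
r = 9324 − (22−1)×426 = 9324 − 8946 = 378

378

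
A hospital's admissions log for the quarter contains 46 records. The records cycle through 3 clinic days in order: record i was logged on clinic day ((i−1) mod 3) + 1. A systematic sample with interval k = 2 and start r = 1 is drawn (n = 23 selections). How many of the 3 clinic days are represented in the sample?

Consecutive selections differ by k = 2, so their clinic day numbers differ by 2 mod 3 = 2.
gcd(2, 3) = 1, so the sample visits 3/1 = 3 distinct residues mod 3.
Start 1 is clinic day 1; the clinic days hit are 1, 2, 3.

3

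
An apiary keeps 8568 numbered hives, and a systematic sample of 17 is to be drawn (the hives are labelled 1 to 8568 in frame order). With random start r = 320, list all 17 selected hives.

320, 824, 1328, 1832, 2336, 2840, 3344, 3848, 4352, 4856, 5360, 5864, 6368, 6872, 7376, 7880, 8384

k = N/n = 8568/17 = 504
hive 1: 320
hive 2: 320 + 504 = 824
hive 3: 824 + 504 = 1328
hive 4: 1328 + 504 = 1832
hive 5: 1832 + 504 = 2336
hive 6: 2336 + 504 = 2840
hive 7: 2840 + 504 = 3344
hive 8: 3344 + 504 = 3848
hive 9: 3848 + 504 = 4352
hive 10: 4352 + 504 = 4856
hive 11: 4856 + 504 = 5360
hive 12: 5360 + 504 = 5864
hive 13: 5864 + 504 = 6368
hive 14: 6368 + 504 = 6872
hive 15: 6872 + 504 = 7376
hive 16: 7376 + 504 = 7880
hive 17: 7880 + 504 = 8384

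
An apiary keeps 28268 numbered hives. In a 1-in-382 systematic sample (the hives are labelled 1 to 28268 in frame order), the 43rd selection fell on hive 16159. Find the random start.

115

k = 382
r = 16159 − (43−1)×382 = 16159 − 16044 = 115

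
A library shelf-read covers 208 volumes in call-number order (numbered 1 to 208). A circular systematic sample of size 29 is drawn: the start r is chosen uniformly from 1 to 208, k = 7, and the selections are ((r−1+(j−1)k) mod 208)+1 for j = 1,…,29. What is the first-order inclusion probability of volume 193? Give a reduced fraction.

29/208

For each position j, as r ranges over 1…208 the j-th selection hits every volume exactly once, so volume 193 is selected for exactly 29 of the 208 starts.
Inclusion probability = 29/208.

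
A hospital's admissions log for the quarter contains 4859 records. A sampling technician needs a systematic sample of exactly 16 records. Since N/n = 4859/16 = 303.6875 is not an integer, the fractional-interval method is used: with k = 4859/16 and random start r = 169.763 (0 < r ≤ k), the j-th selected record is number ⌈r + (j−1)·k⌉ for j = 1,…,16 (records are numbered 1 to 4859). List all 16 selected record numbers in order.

j=1: r + 0k = 169.763 → ⌈·⌉ = 170
j=2: r + 1k = 473.4505 → ⌈·⌉ = 474
j=3: r + 2k = 777.138 → ⌈·⌉ = 778
j=4: r + 3k = 1080.8255 → ⌈·⌉ = 1081
j=5: r + 4k = 1384.513 → ⌈·⌉ = 1385
j=6: r + 5k = 1688.2005 → ⌈·⌉ = 1689
j=7: r + 6k = 1991.888 → ⌈·⌉ = 1992
j=8: r + 7k = 2295.5755 → ⌈·⌉ = 2296
j=9: r + 8k = 2599.263 → ⌈·⌉ = 2600
j=10: r + 9k = 2902.9505 → ⌈·⌉ = 2903
j=11: r + 10k = 3206.638 → ⌈·⌉ = 3207
j=12: r + 11k = 3510.3255 → ⌈·⌉ = 3511
j=13: r + 12k = 3814.013 → ⌈·⌉ = 3815
j=14: r + 13k = 4117.7005 → ⌈·⌉ = 4118
j=15: r + 14k = 4421.388 → ⌈·⌉ = 4422
j=16: r + 15k = 4725.0755 → ⌈·⌉ = 4726

170, 474, 778, 1081, 1385, 1689, 1992, 2296, 2600, 2903, 3207, 3511, 3815, 4118, 4422, 4726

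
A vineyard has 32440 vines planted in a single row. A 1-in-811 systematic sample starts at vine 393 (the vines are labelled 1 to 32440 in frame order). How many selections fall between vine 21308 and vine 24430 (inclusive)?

k = 811
First selection ≥ 21308: 393 + ⌈(21308−393)/811⌉·811 = 393 + 26×811 = 21479
Last selection ≤ 24430: 393 + ⌊(24430−393)/811⌋·811 = 393 + 29×811 = 23912
Count = 29 − 26 + 1 = 4

4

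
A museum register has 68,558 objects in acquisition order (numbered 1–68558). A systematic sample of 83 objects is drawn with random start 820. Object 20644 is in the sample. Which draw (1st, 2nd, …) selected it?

25

k = 68558/83 = 826
position = (20644 − 820)/826 + 1 = 19824/826 + 1 = 24 + 1 = 25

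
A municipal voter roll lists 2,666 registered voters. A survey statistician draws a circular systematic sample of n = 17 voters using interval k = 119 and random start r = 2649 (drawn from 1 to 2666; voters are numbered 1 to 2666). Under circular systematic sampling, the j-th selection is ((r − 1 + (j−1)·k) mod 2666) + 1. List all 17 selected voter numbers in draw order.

2649, 102, 221, 340, 459, 578, 697, 816, 935, 1054, 1173, 1292, 1411, 1530, 1649, 1768, 1887

Selection 1: 2649
Selection 2: 2649 + 119 = 2768 → 2768 − 2666 = 102
Selection 3: 102 + 119 = 221
Selection 4: 221 + 119 = 340
Selection 5: 340 + 119 = 459
Selection 6: 459 + 119 = 578
Selection 7: 578 + 119 = 697
Selection 8: 697 + 119 = 816
Selection 9: 816 + 119 = 935
Selection 10: 935 + 119 = 1054
Selection 11: 1054 + 119 = 1173
Selection 12: 1173 + 119 = 1292
Selection 13: 1292 + 119 = 1411
Selection 14: 1411 + 119 = 1530
Selection 15: 1530 + 119 = 1649
Selection 16: 1649 + 119 = 1768
Selection 17: 1768 + 119 = 1887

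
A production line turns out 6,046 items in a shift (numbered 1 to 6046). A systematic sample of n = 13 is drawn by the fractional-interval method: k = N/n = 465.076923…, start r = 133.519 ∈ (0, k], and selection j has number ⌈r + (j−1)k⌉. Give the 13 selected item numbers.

134, 599, 1064, 1529, 1994, 2459, 2924, 3390, 3855, 4320, 4785, 5250, 5715

j=1: r + 0k = 133.519 → ⌈·⌉ = 134
j=2: r + 1k = 598.595923… → ⌈·⌉ = 599
j=3: r + 2k = 1063.672846… → ⌈·⌉ = 1064
j=4: r + 3k = 1528.749769… → ⌈·⌉ = 1529
j=5: r + 4k = 1993.826692… → ⌈·⌉ = 1994
j=6: r + 5k = 2458.903615… → ⌈·⌉ = 2459
j=7: r + 6k = 2923.980538… → ⌈·⌉ = 2924
j=8: r + 7k = 3389.057461… → ⌈·⌉ = 3390
j=9: r + 8k = 3854.134384… → ⌈·⌉ = 3855
j=10: r + 9k = 4319.211307… → ⌈·⌉ = 4320
j=11: r + 10k = 4784.288230… → ⌈·⌉ = 4785
j=12: r + 11k = 5249.365153… → ⌈·⌉ = 5250
j=13: r + 12k = 5714.442076… → ⌈·⌉ = 5715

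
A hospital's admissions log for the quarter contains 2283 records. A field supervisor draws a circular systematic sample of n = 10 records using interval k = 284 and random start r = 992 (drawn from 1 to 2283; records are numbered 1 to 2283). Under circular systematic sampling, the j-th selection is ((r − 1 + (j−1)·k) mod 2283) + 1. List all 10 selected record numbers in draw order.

Selection 1: 992
Selection 2: 992 + 284 = 1276
Selection 3: 1276 + 284 = 1560
Selection 4: 1560 + 284 = 1844
Selection 5: 1844 + 284 = 2128
Selection 6: 2128 + 284 = 2412 → 2412 − 2283 = 129
Selection 7: 129 + 284 = 413
Selection 8: 413 + 284 = 697
Selection 9: 697 + 284 = 981
Selection 10: 981 + 284 = 1265

992, 1276, 1560, 1844, 2128, 129, 413, 697, 981, 1265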